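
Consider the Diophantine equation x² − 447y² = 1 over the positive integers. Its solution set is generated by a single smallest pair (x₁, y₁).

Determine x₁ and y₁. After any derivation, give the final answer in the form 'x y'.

d=447: √d = [21; 7,42] (ℓ=2, even), read p_1/q_1
step 0: (21, 1)  from 21·(1,0) + (0,1)
step 1: (148, 7)  from 7·(21,1) + (1,0)
→ (148, 7).  Check: 148²=21904, 447·7²=21903, difference 1.

148 7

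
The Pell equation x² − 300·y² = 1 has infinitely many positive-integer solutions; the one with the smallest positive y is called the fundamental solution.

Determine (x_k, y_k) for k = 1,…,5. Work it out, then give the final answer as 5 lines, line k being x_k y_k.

1351 78
3650401 210756
9863382151 569462634
26650854921601 1538687826312
72010600134783751 4157533937232390

√300 → a₀=17, period (3,8,3,34); ℓ=4 even so k=3
k=0  a_k=17  p_k/q_k = 17/1
k=1  a_k=3  p_k/q_k = 52/3
k=2  a_k=8  p_k/q_k = 433/25
k=3  a_k=3  p_k/q_k = 1351/78
→ (1351, 78).  Check: 1351²=1825201, 300·78²=1825200, difference 1.
(1351+78√300)^2 = 3650401 + 210756√300
(1351+78√300)^3 = 9863382151 + 569462634√300
(1351+78√300)^4 = 26650854921601 + 1538687826312√300
(1351+78√300)^5 = 72010600134783751 + 4157533937232390√300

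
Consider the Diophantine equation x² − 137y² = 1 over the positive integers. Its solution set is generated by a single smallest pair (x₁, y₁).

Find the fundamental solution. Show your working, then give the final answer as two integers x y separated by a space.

√137 → a₀=11, period (1,2,2,1,1,2,2,1,22); ℓ=9 odd so k=17
k=0  a_k=11  p_k/q_k = 11/1
…
k=2  a_k=2  p_k/q_k = 35/3
k=3  a_k=2  p_k/q_k = 82/7
…
k=5  a_k=1  p_k/q_k = 199/17
k=6  a_k=2  p_k/q_k = 515/44
k=7  a_k=2  p_k/q_k = 1229/105
k=8  a_k=1  p_k/q_k = 1744/149
k=9  a_k=22  p_k/q_k = 39597/3383
…
k=11  a_k=2  p_k/q_k = 122279/10447
…
k=13  a_k=1  p_k/q_k = 408178/34873
…
k=15  a_k=2  p_k/q_k = 1796332/153471
k=16  a_k=2  p_k/q_k = 4286741/366241
k=17  a_k=1  p_k/q_k = 6083073/519712
fundamental: x₁=6083073, y₁=519712  (since 37003777123329 − 137·270100562944 = 1)

6083073 519712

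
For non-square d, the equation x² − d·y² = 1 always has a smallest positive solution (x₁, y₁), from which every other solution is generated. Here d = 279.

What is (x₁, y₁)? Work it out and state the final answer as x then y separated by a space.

[16; 1,2,2,1,2,2,1,32] for √279; ℓ=8 ⇒ convergent index 7
a_0=16:  p_0=16·1+0=16,  q_0=16·0+1=1
…
a_5=2:  p_5=2·167+117=451,  q_5=2·10+7=27
a_6=2:  p_6=2·451+167=1069,  q_6=2·27+10=64
a_7=1:  p_7=1·1069+451=1520,  q_7=1·64+27=91
→ (1520, 91).  Check: 1520²=2310400, 279·91²=2310399, difference 1.

1520 91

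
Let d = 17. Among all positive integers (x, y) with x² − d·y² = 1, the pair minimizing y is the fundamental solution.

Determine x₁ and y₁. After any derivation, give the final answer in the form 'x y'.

33 8

√17 = [4; 8, …], period ℓ=1 (odd) → k=1
k=0  a_k=4  p_k/q_k = 4/1
k=1  a_k=8  p_k/q_k = 33/8
fundamental: x₁=33, y₁=8  (since 1089 − 17·64 = 1)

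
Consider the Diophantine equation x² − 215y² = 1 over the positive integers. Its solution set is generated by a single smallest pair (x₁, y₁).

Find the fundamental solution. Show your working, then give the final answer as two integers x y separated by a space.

44 3

√215 → a₀=14, period (1,1,1,28); ℓ=4 even so k=3
a_0=14:  p_0=14·1+0=14,  q_0=14·0+1=1
a_1=1:  p_1=1·14+1=15,  q_1=1·1+0=1
a_2=1:  p_2=1·15+14=29,  q_2=1·1+1=2
a_3=1:  p_3=1·29+15=44,  q_3=1·2+1=3
→ (44, 3).  Check: 44²=1936, 215·3²=1935, difference 1.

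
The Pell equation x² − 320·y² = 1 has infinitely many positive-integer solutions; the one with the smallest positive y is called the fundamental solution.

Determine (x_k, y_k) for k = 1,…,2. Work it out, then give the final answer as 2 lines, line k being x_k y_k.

d=320: √d = [17; 1,7,1,34] (ℓ=4, even), read p_3/q_3
a_0=17:  p_0=17·1+0=17,  q_0=17·0+1=1
a_1=1:  p_1=1·17+1=18,  q_1=1·1+0=1
a_2=7:  p_2=7·18+17=143,  q_2=7·1+1=8
a_3=1:  p_3=1·143+18=161,  q_3=1·8+1=9
(x₁, y₁) = (161, 9);  161² − 320·9² = 1 ✓
n=2: (161,9)∘(161,9) = (161·161+320·9·9, 161·9+9·161) = (51841,2898)

161 9
51841 2898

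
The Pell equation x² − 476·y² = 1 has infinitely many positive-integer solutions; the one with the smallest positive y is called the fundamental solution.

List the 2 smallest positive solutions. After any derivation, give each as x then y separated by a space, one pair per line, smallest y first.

√476 = [21; 1,4,2,10,2,4,1,42, …], period ℓ=8 (even) → k=7
step 0: (21, 1)  from 21·(1,0) + (0,1)
step 1: (22, 1)  from 1·(21,1) + (1,0)
step 2: (109, 5)  from 4·(22,1) + (21,1)
step 3: (240, 11)  from 2·(109,5) + (22,1)
…
step 6: (23541, 1079)  from 4·(5258,241) + (2509,115)
step 7: (28799, 1320)  from 1·(23541,1079) + (5258,241)
(x₁, y₁) = (28799, 1320);  28799² − 476·1320² = 1 ✓
n=2: (28799,1320)∘(28799,1320) = (28799·28799+476·1320·1320, 28799·1320+1320·28799) = (1658764801,76029360)

28799 1320
1658764801 76029360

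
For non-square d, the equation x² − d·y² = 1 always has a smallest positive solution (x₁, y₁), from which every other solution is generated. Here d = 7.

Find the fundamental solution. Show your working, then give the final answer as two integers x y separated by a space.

8 3

√7 = [2; 1,1,1,4, …], period ℓ=4 (even) → k=3
k=0  a_k=2  p_k/q_k = 2/1
k=1  a_k=1  p_k/q_k = 3/1
k=2  a_k=1  p_k/q_k = 5/2
k=3  a_k=1  p_k/q_k = 8/3
(x₁, y₁) = (8, 3);  8² − 7·3² = 1 ✓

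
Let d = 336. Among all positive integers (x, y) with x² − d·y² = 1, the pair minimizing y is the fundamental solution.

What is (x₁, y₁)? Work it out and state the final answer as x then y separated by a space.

55 3

[18; 3,36] for √336; ℓ=2 ⇒ convergent index 1
step 0: (18, 1)  from 18·(1,0) + (0,1)
step 1: (55, 3)  from 3·(18,1) + (1,0)
(x₁, y₁) = (55, 3);  55² − 336·3² = 1 ✓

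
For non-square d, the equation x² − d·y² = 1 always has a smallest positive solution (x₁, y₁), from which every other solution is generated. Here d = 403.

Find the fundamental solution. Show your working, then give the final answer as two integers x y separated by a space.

669878 33369

d=403: √d = [20; 13,2,1,3,1,3,1,2,13,40] (ℓ=10, even), read p_9/q_9
i=0: a=20 ⇒ p=20, q=1
…
i=2: a=2 ⇒ p=542, q=27
…
i=5: a=1 ⇒ p=3754, q=187
i=6: a=3 ⇒ p=14213, q=708
i=7: a=1 ⇒ p=17967, q=895
i=8: a=2 ⇒ p=50147, q=2498
i=9: a=13 ⇒ p=669878, q=33369
(x₁, y₁) = (669878, 33369);  669878² − 403·33369² = 1 ✓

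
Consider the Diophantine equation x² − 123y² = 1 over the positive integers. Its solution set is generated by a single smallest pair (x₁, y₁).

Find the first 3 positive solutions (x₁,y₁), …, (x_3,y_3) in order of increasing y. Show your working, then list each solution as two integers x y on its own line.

d=123: √d = [11; 11,22] (ℓ=2, even), read p_1/q_1
a_0=11:  p_0=11·1+0=11,  q_0=11·0+1=1
a_1=11:  p_1=11·11+1=122,  q_1=11·1+0=11
→ (122, 11).  Check: 122²=14884, 123·11²=14883, difference 1.
(x_2, y_2) = (122·122 + 123·11·11, 122·11 + 11·122) = (29767, 2684)
(x_3, y_3) = (122·29767 + 123·11·2684, 122·2684 + 11·29767) = (7263026, 654885)

122 11
29767 2684
7263026 654885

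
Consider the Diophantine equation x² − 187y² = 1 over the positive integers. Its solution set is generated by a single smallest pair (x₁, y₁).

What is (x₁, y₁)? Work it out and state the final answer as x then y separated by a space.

1682 123

d=187: √d = [13; 1,2,13,2,1,26] (ℓ=6, even), read p_5/q_5
i=0: a=13 ⇒ p=13, q=1
…
i=3: a=13 ⇒ p=547, q=40
i=4: a=2 ⇒ p=1135, q=83
i=5: a=1 ⇒ p=1682, q=123
(x₁, y₁) = (1682, 123);  1682² − 187·123² = 1 ✓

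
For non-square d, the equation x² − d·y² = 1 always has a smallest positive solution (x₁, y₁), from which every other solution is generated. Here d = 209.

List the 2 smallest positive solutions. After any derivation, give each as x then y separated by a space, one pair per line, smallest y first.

46551 3220
4333991201 299788440

√209 → a₀=14, period (2,5,3,2,3,5,2,28); ℓ=8 even so k=7
step 0: (14, 1)  from 14·(1,0) + (0,1)
step 1: (29, 2)  from 2·(14,1) + (1,0)
step 2: (159, 11)  from 5·(29,2) + (14,1)
step 3: (506, 35)  from 3·(159,11) + (29,2)
step 4: (1171, 81)  from 2·(506,35) + (159,11)
step 5: (4019, 278)  from 3·(1171,81) + (506,35)
step 6: (21266, 1471)  from 5·(4019,278) + (1171,81)
step 7: (46551, 3220)  from 2·(21266,1471) + (4019,278)
→ (46551, 3220).  Check: 46551²=2166995601, 209·3220²=2166995600, difference 1.
k=2:  x_2 = 46551·46551+209·3220·3220 = 4333991201,  y_2 = 46551·3220+3220·46551 = 299788440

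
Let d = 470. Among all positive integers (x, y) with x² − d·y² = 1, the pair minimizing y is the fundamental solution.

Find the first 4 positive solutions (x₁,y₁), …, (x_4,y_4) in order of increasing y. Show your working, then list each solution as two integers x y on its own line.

√470 → a₀=21, period (1,2,8,2,1,42); ℓ=6 even so k=5
a_0=21:  p_0=21·1+0=21,  q_0=21·0+1=1
a_1=1:  p_1=1·21+1=22,  q_1=1·1+0=1
a_2=2:  p_2=2·22+21=65,  q_2=2·1+1=3
a_3=8:  p_3=8·65+22=542,  q_3=8·3+1=25
a_4=2:  p_4=2·542+65=1149,  q_4=2·25+3=53
a_5=1:  p_5=1·1149+542=1691,  q_5=1·53+25=78
(x₁, y₁) = (1691, 78);  1691² − 470·78² = 1 ✓
k=2:  x_2 = 1691·1691+470·78·78 = 5718961,  y_2 = 1691·78+78·1691 = 263796
k=3:  x_3 = 1691·5718961+470·78·263796 = 19341524411,  y_3 = 1691·263796+78·5718961 = 892157994
k=4:  x_4 = 1691·19341524411+470·78·892157994 = 65413029839041,  y_4 = 1691·892157994+78·19341524411 = 3017278071912

1691 78
5718961 263796
19341524411 892157994
65413029839041 3017278071912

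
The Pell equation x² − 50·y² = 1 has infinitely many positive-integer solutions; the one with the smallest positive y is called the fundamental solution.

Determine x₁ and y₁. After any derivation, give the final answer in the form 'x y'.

99 14

[7; 14] for √50; ℓ=1 ⇒ convergent index 1
k=0  a_k=7  p_k/q_k = 7/1
k=1  a_k=14  p_k/q_k = 99/14
→ (99, 14).  Check: 99²=9801, 50·14²=9800, difference 1.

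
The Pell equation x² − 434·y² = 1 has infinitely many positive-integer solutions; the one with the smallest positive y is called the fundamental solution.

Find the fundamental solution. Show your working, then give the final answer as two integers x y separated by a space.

√434 → a₀=20, period (1,4,1,40); ℓ=4 even so k=3
i=0: a=20 ⇒ p=20, q=1
i=1: a=1 ⇒ p=21, q=1
i=2: a=4 ⇒ p=104, q=5
i=3: a=1 ⇒ p=125, q=6
(x₁, y₁) = (125, 6);  125² − 434·6² = 1 ✓

125 6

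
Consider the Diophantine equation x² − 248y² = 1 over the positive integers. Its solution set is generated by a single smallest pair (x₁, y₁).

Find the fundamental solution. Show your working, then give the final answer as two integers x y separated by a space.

63 4

√248 = [15; 1,2,1,30, …], period ℓ=4 (even) → k=3
i=0: a=15 ⇒ p=15, q=1
i=1: a=1 ⇒ p=16, q=1
i=2: a=2 ⇒ p=47, q=3
i=3: a=1 ⇒ p=63, q=4
→ (63, 4).  Check: 63²=3969, 248·4²=3968, difference 1.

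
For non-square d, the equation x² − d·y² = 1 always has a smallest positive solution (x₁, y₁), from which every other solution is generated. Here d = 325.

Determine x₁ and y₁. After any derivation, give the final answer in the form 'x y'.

649 36

√325 → a₀=18, period (36); ℓ=1 odd so k=1
a_0=18:  p_0=18·1+0=18,  q_0=18·0+1=1
a_1=36:  p_1=36·18+1=649,  q_1=36·1+0=36
(x₁, y₁) = (649, 36);  649² − 325·36² = 1 ✓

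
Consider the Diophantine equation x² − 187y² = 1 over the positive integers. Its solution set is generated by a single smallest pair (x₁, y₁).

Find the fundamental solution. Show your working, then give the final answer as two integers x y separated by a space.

1682 123

√187 → a₀=13, period (1,2,13,2,1,26); ℓ=6 even so k=5
a_0=13:  p_0=13·1+0=13,  q_0=13·0+1=1
…
a_2=2:  p_2=2·14+13=41,  q_2=2·1+1=3
a_3=13:  p_3=13·41+14=547,  q_3=13·3+1=40
a_4=2:  p_4=2·547+41=1135,  q_4=2·40+3=83
a_5=1:  p_5=1·1135+547=1682,  q_5=1·83+40=123
fundamental: x₁=1682, y₁=123  (since 2829124 − 187·15129 = 1)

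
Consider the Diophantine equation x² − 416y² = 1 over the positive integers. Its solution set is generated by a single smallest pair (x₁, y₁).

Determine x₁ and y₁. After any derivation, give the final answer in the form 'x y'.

5201 255

√416 → a₀=20, period (2,1,1,9,1,1,2,40); ℓ=8 even so k=7
a_0=20:  p_0=20·1+0=20,  q_0=20·0+1=1
…
a_3=1:  p_3=1·61+41=102,  q_3=1·3+2=5
…
a_5=1:  p_5=1·979+102=1081,  q_5=1·48+5=53
a_6=1:  p_6=1·1081+979=2060,  q_6=1·53+48=101
a_7=2:  p_7=2·2060+1081=5201,  q_7=2·101+53=255
→ (5201, 255).  Check: 5201²=27050401, 416·255²=27050400, difference 1.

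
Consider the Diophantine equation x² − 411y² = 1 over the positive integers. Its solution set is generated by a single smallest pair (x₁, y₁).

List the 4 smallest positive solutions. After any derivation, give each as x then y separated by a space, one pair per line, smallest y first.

[20; 3,1,1,1,19,1,1,1,3,40] for √411; ℓ=10 ⇒ convergent index 9
i=0: a=20 ⇒ p=20, q=1
…
i=4: a=1 ⇒ p=223, q=11
i=5: a=19 ⇒ p=4379, q=216
…
i=7: a=1 ⇒ p=8981, q=443
i=8: a=1 ⇒ p=13583, q=670
i=9: a=3 ⇒ p=49730, q=2453
fundamental: x₁=49730, y₁=2453  (since 2473072900 − 411·6017209 = 1)
n=2: (49730,2453)∘(49730,2453) = (49730·49730+411·2453·2453, 49730·2453+2453·49730) = (4946145799,243975380)
n=3: (4946145799,243975380)∘(49730,2453) = (49730·4946145799+411·2453·243975380, 49730·243975380+2453·4946145799) = (491943661118810,24265791292347)
n=4: (491943661118810,24265791292347)∘(49730,2453) = (49730·491943661118810+411·2453·24265791292347, 49730·24265791292347+2453·491943661118810) = (48928716529930696801,2413475601692857240)

49730 2453
4946145799 243975380
491943661118810 24265791292347
48928716529930696801 2413475601692857240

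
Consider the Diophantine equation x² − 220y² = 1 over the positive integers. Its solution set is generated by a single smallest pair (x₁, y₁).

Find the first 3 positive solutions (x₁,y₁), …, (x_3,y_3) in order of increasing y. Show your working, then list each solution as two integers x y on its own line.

√220 → a₀=14, period (1,4,1,28); ℓ=4 even so k=3
a_0=14:  p_0=14·1+0=14,  q_0=14·0+1=1
a_1=1:  p_1=1·14+1=15,  q_1=1·1+0=1
a_2=4:  p_2=4·15+14=74,  q_2=4·1+1=5
a_3=1:  p_3=1·74+15=89,  q_3=1·5+1=6
→ (89, 6).  Check: 89²=7921, 220·6²=7920, difference 1.
k=2:  x_2 = 89·89+220·6·6 = 15841,  y_2 = 89·6+6·89 = 1068
k=3:  x_3 = 89·15841+220·6·1068 = 2819609,  y_3 = 89·1068+6·15841 = 190098

89 6
15841 1068
2819609 190098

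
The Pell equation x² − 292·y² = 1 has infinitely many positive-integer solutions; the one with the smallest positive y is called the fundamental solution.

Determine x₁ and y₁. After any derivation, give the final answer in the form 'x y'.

d=292: √d = [17; 11,2,1,3,8,3,1,2,11,34] (ℓ=10, even), read p_9/q_9
k=0  a_k=17  p_k/q_k = 17/1
…
k=3  a_k=1  p_k/q_k = 581/34
k=4  a_k=3  p_k/q_k = 2136/125
…
k=7  a_k=1  p_k/q_k = 72812/4261
k=8  a_k=2  p_k/q_k = 200767/11749
k=9  a_k=11  p_k/q_k = 2281249/133500
fundamental: x₁=2281249, y₁=133500  (since 5204097000001 − 292·17822250000 = 1)

2281249 133500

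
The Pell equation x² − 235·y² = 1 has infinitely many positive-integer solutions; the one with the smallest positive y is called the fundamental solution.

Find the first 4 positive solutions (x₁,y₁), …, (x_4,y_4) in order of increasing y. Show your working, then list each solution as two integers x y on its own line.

46 3
4231 276
389206 25389
35802721 2335512

[15; 3,30] for √235; ℓ=2 ⇒ convergent index 1
i=0: a=15 ⇒ p=15, q=1
i=1: a=3 ⇒ p=46, q=3
→ (46, 3).  Check: 46²=2116, 235·3²=2115, difference 1.
k=2:  x_2 = 46·46+235·3·3 = 4231,  y_2 = 46·3+3·46 = 276
k=3:  x_3 = 46·4231+235·3·276 = 389206,  y_3 = 46·276+3·4231 = 25389
k=4:  x_4 = 46·389206+235·3·25389 = 35802721,  y_4 = 46·25389+3·389206 = 2335512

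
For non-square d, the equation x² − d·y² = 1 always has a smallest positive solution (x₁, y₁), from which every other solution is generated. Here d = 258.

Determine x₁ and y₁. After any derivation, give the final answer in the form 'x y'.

√258 = [16; 16,32, …], period ℓ=2 (even) → k=1
step 0: (16, 1)  from 16·(1,0) + (0,1)
step 1: (257, 16)  from 16·(16,1) + (1,0)
(x₁, y₁) = (257, 16);  257² − 258·16² = 1 ✓

257 16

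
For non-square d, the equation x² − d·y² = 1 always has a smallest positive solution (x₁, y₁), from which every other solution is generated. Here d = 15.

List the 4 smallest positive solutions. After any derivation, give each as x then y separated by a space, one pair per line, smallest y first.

√15 → a₀=3, period (1,6); ℓ=2 even so k=1
k=0  a_k=3  p_k/q_k = 3/1
k=1  a_k=1  p_k/q_k = 4/1
fundamental: x₁=4, y₁=1  (since 16 − 15·1 = 1)
n=2: (4,1)∘(4,1) = (4·4+15·1·1, 4·1+1·4) = (31,8)
n=3: (31,8)∘(4,1) = (4·31+15·1·8, 4·8+1·31) = (244,63)
n=4: (244,63)∘(4,1) = (4·244+15·1·63, 4·63+1·244) = (1921,496)

4 1
31 8
244 63
1921 496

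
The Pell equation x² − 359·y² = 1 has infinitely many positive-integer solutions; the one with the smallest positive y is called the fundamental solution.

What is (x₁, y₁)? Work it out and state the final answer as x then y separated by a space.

√359 → a₀=18, period (1,17,1,36); ℓ=4 even so k=3
i=0: a=18 ⇒ p=18, q=1
…
i=2: a=17 ⇒ p=341, q=18
i=3: a=1 ⇒ p=360, q=19
→ (360, 19).  Check: 360²=129600, 359·19²=129599, difference 1.

360 19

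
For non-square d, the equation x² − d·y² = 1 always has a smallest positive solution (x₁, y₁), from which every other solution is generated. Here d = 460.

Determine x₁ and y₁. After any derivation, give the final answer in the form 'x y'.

2535751 118230

√460 = [21; 2,4,3,1,2,10,2,1,3,4,2,42, …], period ℓ=12 (even) → k=11
i=0: a=21 ⇒ p=21, q=1
i=1: a=2 ⇒ p=43, q=2
…
i=6: a=10 ⇒ p=23335, q=1088
…
i=8: a=1 ⇒ p=72257, q=3369
i=9: a=3 ⇒ p=265693, q=12388
i=10: a=4 ⇒ p=1135029, q=52921
i=11: a=2 ⇒ p=2535751, q=118230
(x₁, y₁) = (2535751, 118230);  2535751² − 460·118230² = 1 ✓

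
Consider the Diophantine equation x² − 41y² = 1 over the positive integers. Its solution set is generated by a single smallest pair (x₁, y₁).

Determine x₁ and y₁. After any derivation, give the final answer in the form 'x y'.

d=41: √d = [6; 2,2,12] (ℓ=3, odd), read p_5/q_5
i=0: a=6 ⇒ p=6, q=1
…
i=2: a=2 ⇒ p=32, q=5
i=3: a=12 ⇒ p=397, q=62
i=4: a=2 ⇒ p=826, q=129
i=5: a=2 ⇒ p=2049, q=320
(x₁, y₁) = (2049, 320);  2049² − 41·320² = 1 ✓

2049 320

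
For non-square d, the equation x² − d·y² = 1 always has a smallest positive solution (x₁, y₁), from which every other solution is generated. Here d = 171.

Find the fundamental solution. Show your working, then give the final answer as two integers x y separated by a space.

d=171: √d = [13; 13,26] (ℓ=2, even), read p_1/q_1
k=0  a_k=13  p_k/q_k = 13/1
k=1  a_k=13  p_k/q_k = 170/13
(x₁, y₁) = (170, 13);  170² − 171·13² = 1 ✓

170 13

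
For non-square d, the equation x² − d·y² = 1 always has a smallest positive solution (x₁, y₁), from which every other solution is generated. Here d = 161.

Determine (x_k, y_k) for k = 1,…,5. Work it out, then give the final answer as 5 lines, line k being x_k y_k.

√161 = [12; 1,2,4,1,2,1,4,2,1,24, …], period ℓ=10 (even) → k=9
a_0=12:  p_0=12·1+0=12,  q_0=12·0+1=1
…
a_4=1:  p_4=1·165+38=203,  q_4=1·13+3=16
a_5=2:  p_5=2·203+165=571,  q_5=2·16+13=45
…
a_7=4:  p_7=4·774+571=3667,  q_7=4·61+45=289
a_8=2:  p_8=2·3667+774=8108,  q_8=2·289+61=639
a_9=1:  p_9=1·8108+3667=11775,  q_9=1·639+289=928
fundamental: x₁=11775, y₁=928  (since 138650625 − 161·861184 = 1)
(x_2, y_2) = (11775·11775 + 161·928·928, 11775·928 + 928·11775) = (277301249, 21854400)
(x_3, y_3) = (11775·277301249 + 161·928·21854400, 11775·21854400 + 928·277301249) = (6530444402175, 514671119072)
(x_4, y_4) = (11775·6530444402175 + 161·928·514671119072, 11775·514671119072 + 928·6530444402175) = (153791965393920001, 12120504832291200)
(x_5, y_5) = (11775·153791965393920001 + 161·928·12120504832291200, 11775·12120504832291200 + 928·153791965393920001) = (3621800778496371621375, 285437888285786640928)

11775 928
277301249 21854400
6530444402175 514671119072
153791965393920001 12120504832291200
3621800778496371621375 285437888285786640928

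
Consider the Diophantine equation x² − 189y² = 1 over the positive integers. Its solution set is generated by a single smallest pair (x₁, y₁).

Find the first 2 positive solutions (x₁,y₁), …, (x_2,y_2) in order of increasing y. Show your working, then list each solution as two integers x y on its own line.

√189 = [13; 1,2,1,26, …], period ℓ=4 (even) → k=3
step 0: (13, 1)  from 13·(1,0) + (0,1)
…
step 2: (41, 3)  from 2·(14,1) + (13,1)
step 3: (55, 4)  from 1·(41,3) + (14,1)
fundamental: x₁=55, y₁=4  (since 3025 − 189·16 = 1)
k=2:  x_2 = 55·55+189·4·4 = 6049,  y_2 = 55·4+4·55 = 440

55 4
6049 440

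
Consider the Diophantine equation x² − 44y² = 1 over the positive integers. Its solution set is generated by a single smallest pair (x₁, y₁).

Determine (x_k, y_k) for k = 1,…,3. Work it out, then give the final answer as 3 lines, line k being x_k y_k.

d=44: √d = [6; 1,1,1,2,1,1,1,12] (ℓ=8, even), read p_7/q_7
k=0  a_k=6  p_k/q_k = 6/1
k=1  a_k=1  p_k/q_k = 7/1
…
k=3  a_k=1  p_k/q_k = 20/3
k=4  a_k=2  p_k/q_k = 53/8
…
k=6  a_k=1  p_k/q_k = 126/19
k=7  a_k=1  p_k/q_k = 199/30
fundamental: x₁=199, y₁=30  (since 39601 − 44·900 = 1)
k=2:  x_2 = 199·199+44·30·30 = 79201,  y_2 = 199·30+30·199 = 11940
k=3:  x_3 = 199·79201+44·30·11940 = 31521799,  y_3 = 199·11940+30·79201 = 4752090

199 30
79201 11940
31521799 4752090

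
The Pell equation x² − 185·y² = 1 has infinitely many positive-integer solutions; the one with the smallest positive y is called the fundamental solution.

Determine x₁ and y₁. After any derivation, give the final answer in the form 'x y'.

9249 680

√185 = [13; 1,1,1,1,26, …], period ℓ=5 (odd) → k=9
k=0  a_k=13  p_k/q_k = 13/1
…
k=4  a_k=1  p_k/q_k = 68/5
…
k=6  a_k=1  p_k/q_k = 1877/138
k=7  a_k=1  p_k/q_k = 3686/271
k=8  a_k=1  p_k/q_k = 5563/409
k=9  a_k=1  p_k/q_k = 9249/680
fundamental: x₁=9249, y₁=680  (since 85544001 − 185·462400 = 1)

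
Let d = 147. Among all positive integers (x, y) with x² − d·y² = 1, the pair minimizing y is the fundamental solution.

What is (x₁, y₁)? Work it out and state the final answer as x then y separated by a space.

√147 → a₀=12, period (8,24); ℓ=2 even so k=1
a_0=12:  p_0=12·1+0=12,  q_0=12·0+1=1
a_1=8:  p_1=8·12+1=97,  q_1=8·1+0=8
(x₁, y₁) = (97, 8);  97² − 147·8² = 1 ✓

97 8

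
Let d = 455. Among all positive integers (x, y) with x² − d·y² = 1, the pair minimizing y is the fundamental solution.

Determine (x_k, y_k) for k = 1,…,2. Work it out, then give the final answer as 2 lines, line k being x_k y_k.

64 3
8191 384

√455 → a₀=21, period (3,42); ℓ=2 even so k=1
k=0  a_k=21  p_k/q_k = 21/1
k=1  a_k=3  p_k/q_k = 64/3
fundamental: x₁=64, y₁=3  (since 4096 − 455·9 = 1)
(64+3√455)^2 = 8191 + 384√455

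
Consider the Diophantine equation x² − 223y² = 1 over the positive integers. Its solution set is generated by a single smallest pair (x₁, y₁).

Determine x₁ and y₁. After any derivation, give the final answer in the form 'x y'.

224 15

d=223: √d = [14; 1,13,1,28] (ℓ=4, even), read p_3/q_3
k=0  a_k=14  p_k/q_k = 14/1
…
k=2  a_k=13  p_k/q_k = 209/14
k=3  a_k=1  p_k/q_k = 224/15
→ (224, 15).  Check: 224²=50176, 223·15²=50175, difference 1.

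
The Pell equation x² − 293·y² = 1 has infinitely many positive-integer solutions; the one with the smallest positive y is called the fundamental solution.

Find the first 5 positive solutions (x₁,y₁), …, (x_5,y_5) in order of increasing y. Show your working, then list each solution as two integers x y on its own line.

d=293: √d = [17; 8,1,1,8,34] (ℓ=5, odd), read p_9/q_9
a_0=17:  p_0=17·1+0=17,  q_0=17·0+1=1
a_1=8:  p_1=8·17+1=137,  q_1=8·1+0=8
…
a_4=8:  p_4=8·291+154=2482,  q_4=8·17+9=145
…
a_6=8:  p_6=8·84679+2482=679914,  q_6=8·4947+145=39721
…
a_8=1:  p_8=1·764593+679914=1444507,  q_8=1·44668+39721=84389
a_9=8:  p_9=8·1444507+764593=12320649,  q_9=8·84389+44668=719780
(x₁, y₁) = (12320649, 719780);  12320649² − 293·719780² = 1 ✓
k=2:  x_2 = 12320649·12320649+293·719780·719780 = 303596783562401,  y_2 = 12320649·719780+719780·12320649 = 17736313474440
k=3:  x_3 = 12320649·303596783562401+293·719780·17736313474440 = 7481018815602612315849,  y_3 = 12320649·17736313474440+719780·303596783562401 = 437045785745090703340
k=4:  x_4 = 12320649·7481018815602612315849+293·719780·437045785745090703340 = 184342013978870716056521769601,  y_4 = 12320649·437045785745090703340+719780·7481018815602612315849 = 10769375446188914321717060880
k=5:  x_5 = 12320649·184342013978870716056521769601+293·719780·10769375446188914321717060880 = 4542426500373511536803322165613266249,  y_5 = 12320649·10769375446188914321717060880+719780·184342013978870716056521769601 = 265371389643423565052112223737518900

12320649 719780
303596783562401 17736313474440
7481018815602612315849 437045785745090703340
184342013978870716056521769601 10769375446188914321717060880
4542426500373511536803322165613266249 265371389643423565052112223737518900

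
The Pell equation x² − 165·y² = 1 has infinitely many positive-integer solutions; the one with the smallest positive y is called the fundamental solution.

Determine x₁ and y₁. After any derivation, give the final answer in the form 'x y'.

1079 84

√165 = [12; 1,5,2,5,1,24, …], period ℓ=6 (even) → k=5
k=0  a_k=12  p_k/q_k = 12/1
k=1  a_k=1  p_k/q_k = 13/1
…
k=4  a_k=5  p_k/q_k = 912/71
k=5  a_k=1  p_k/q_k = 1079/84
→ (1079, 84).  Check: 1079²=1164241, 165·84²=1164240, difference 1.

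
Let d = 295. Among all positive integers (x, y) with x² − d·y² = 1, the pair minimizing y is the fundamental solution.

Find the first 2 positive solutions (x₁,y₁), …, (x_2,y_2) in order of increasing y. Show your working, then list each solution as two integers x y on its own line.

√295 = [17; 5,1,2,3,2,6,2,3,2,1,5,34, …], period ℓ=12 (even) → k=11
step 0: (17, 1)  from 17·(1,0) + (0,1)
…
step 2: (103, 6)  from 1·(86,5) + (17,1)
…
step 6: (14479, 843)  from 6·(2250,131) + (979,57)
…
step 9: (247414, 14405)  from 2·(108103,6294) + (31208,1817)
step 10: (355517, 20699)  from 1·(247414,14405) + (108103,6294)
step 11: (2024999, 117900)  from 5·(355517,20699) + (247414,14405)
fundamental: x₁=2024999, y₁=117900  (since 4100620950001 − 295·13900410000 = 1)
n=2: (2024999,117900)∘(2024999,117900) = (2024999·2024999+295·117900·117900, 2024999·117900+117900·2024999) = (8201241900001,477494764200)

2024999 117900
8201241900001 477494764200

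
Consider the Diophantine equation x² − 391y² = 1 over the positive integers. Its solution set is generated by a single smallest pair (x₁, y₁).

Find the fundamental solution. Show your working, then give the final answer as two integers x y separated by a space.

√391 = [19; 1,3,2,2,1,…,3,1,38, …], period ℓ=16 (even) → k=15
i=0: a=19 ⇒ p=19, q=1
…
i=2: a=3 ⇒ p=79, q=4
…
i=4: a=2 ⇒ p=435, q=22
…
i=6: a=1 ⇒ p=1048, q=53
i=7: a=2 ⇒ p=2709, q=137
…
i=12: a=2 ⇒ p=696292, q=35213
i=13: a=2 ⇒ p=1660597, q=83980
i=14: a=3 ⇒ p=5678083, q=287153
i=15: a=1 ⇒ p=7338680, q=371133
→ (7338680, 371133).  Check: 7338680²=53856224142400, 391·371133²=53856224142399, difference 1.

7338680 371133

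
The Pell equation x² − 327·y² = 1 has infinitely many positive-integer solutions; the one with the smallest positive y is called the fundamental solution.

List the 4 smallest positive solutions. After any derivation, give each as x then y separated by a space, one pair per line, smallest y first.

√327 = [18; 12,36, …], period ℓ=2 (even) → k=1
i=0: a=18 ⇒ p=18, q=1
i=1: a=12 ⇒ p=217, q=12
fundamental: x₁=217, y₁=12  (since 47089 − 327·144 = 1)
(217+12√327)^2 = 94177 + 5208√327
(217+12√327)^3 = 40872601 + 2260260√327
(217+12√327)^4 = 17738614657 + 980947632√327

217 12
94177 5208
40872601 2260260
17738614657 980947632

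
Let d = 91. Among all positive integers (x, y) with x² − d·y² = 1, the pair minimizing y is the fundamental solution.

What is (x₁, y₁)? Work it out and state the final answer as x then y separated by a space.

d=91: √d = [9; 1,1,5,1,5,1,1,18] (ℓ=8, even), read p_7/q_7
k=0  a_k=9  p_k/q_k = 9/1
…
k=6  a_k=1  p_k/q_k = 849/89
k=7  a_k=1  p_k/q_k = 1574/165
fundamental: x₁=1574, y₁=165  (since 2477476 − 91·27225 = 1)

1574 165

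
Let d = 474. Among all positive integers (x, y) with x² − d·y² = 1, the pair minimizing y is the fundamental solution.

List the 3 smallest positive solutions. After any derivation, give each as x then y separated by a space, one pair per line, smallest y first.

193549 8890
74922430801 3441301220
29002323118011949 1332120819650670

√474 = [21; 1,3,2,1,1,…,3,1,42, …], period ℓ=14 (even) → k=13
a_0=21:  p_0=21·1+0=21,  q_0=21·0+1=1
…
a_2=3:  p_2=3·22+21=87,  q_2=3·1+1=4
…
a_6=1:  p_6=1·479+283=762,  q_6=1·22+13=35
a_7=6:  p_7=6·762+479=5051,  q_7=6·35+22=232
…
a_10=1:  p_10=1·10864+5813=16677,  q_10=1·499+267=766
…
a_12=3:  p_12=3·44218+16677=149331,  q_12=3·2031+766=6859
a_13=1:  p_13=1·149331+44218=193549,  q_13=1·6859+2031=8890
fundamental: x₁=193549, y₁=8890  (since 37461215401 − 474·79032100 = 1)
(193549+8890√474)^2 = 74922430801 + 3441301220√474
(193549+8890√474)^3 = 29002323118011949 + 1332120819650670√474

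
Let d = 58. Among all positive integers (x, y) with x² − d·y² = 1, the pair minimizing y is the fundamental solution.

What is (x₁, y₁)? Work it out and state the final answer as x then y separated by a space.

19603 2574

d=58: √d = [7; 1,1,1,1,1,1,14] (ℓ=7, odd), read p_13/q_13
step 0: (7, 1)  from 7·(1,0) + (0,1)
step 1: (8, 1)  from 1·(7,1) + (1,0)
step 2: (15, 2)  from 1·(8,1) + (7,1)
step 3: (23, 3)  from 1·(15,2) + (8,1)
…
step 5: (61, 8)  from 1·(38,5) + (23,3)
step 6: (99, 13)  from 1·(61,8) + (38,5)
step 7: (1447, 190)  from 14·(99,13) + (61,8)
…
step 10: (4539, 596)  from 1·(2993,393) + (1546,203)
step 11: (7532, 989)  from 1·(4539,596) + (2993,393)
step 12: (12071, 1585)  from 1·(7532,989) + (4539,596)
step 13: (19603, 2574)  from 1·(12071,1585) + (7532,989)
(x₁, y₁) = (19603, 2574);  19603² − 58·2574² = 1 ✓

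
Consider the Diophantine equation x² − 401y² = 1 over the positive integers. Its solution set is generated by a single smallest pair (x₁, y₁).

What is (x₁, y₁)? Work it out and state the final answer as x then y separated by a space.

801 40

[20; 40] for √401; ℓ=1 ⇒ convergent index 1
k=0  a_k=20  p_k/q_k = 20/1
k=1  a_k=40  p_k/q_k = 801/40
fundamental: x₁=801, y₁=40  (since 641601 − 401·1600 = 1)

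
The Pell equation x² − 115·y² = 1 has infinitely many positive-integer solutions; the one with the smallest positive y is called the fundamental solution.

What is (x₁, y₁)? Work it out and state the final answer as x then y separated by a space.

[10; 1,2,1,1,1,1,1,2,1,20] for √115; ℓ=10 ⇒ convergent index 9
i=0: a=10 ⇒ p=10, q=1
i=1: a=1 ⇒ p=11, q=1
i=2: a=2 ⇒ p=32, q=3
…
i=4: a=1 ⇒ p=75, q=7
…
i=7: a=1 ⇒ p=311, q=29
i=8: a=2 ⇒ p=815, q=76
i=9: a=1 ⇒ p=1126, q=105
fundamental: x₁=1126, y₁=105  (since 1267876 − 115·11025 = 1)

1126 105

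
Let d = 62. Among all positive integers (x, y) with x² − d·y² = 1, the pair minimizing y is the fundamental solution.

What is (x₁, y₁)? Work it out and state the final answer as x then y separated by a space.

d=62: √d = [7; 1,6,1,14] (ℓ=4, even), read p_3/q_3
step 0: (7, 1)  from 7·(1,0) + (0,1)
step 1: (8, 1)  from 1·(7,1) + (1,0)
step 2: (55, 7)  from 6·(8,1) + (7,1)
step 3: (63, 8)  from 1·(55,7) + (8,1)
(x₁, y₁) = (63, 8);  63² − 62·8² = 1 ✓

63 8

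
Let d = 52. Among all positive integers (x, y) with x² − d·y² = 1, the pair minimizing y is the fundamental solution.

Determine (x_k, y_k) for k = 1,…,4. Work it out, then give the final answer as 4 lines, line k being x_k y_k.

649 90
842401 116820
1093435849 151632270
1419278889601 196818569640

d=52: √d = [7; 4,1,2,1,4,14] (ℓ=6, even), read p_5/q_5
step 0: (7, 1)  from 7·(1,0) + (0,1)
…
step 2: (36, 5)  from 1·(29,4) + (7,1)
step 3: (101, 14)  from 2·(36,5) + (29,4)
step 4: (137, 19)  from 1·(101,14) + (36,5)
step 5: (649, 90)  from 4·(137,19) + (101,14)
(x₁, y₁) = (649, 90);  649² − 52·90² = 1 ✓
(x_2, y_2) = (649·649 + 52·90·90, 649·90 + 90·649) = (842401, 116820)
(x_3, y_3) = (649·842401 + 52·90·116820, 649·116820 + 90·842401) = (1093435849, 151632270)
(x_4, y_4) = (649·1093435849 + 52·90·151632270, 649·151632270 + 90·1093435849) = (1419278889601, 196818569640)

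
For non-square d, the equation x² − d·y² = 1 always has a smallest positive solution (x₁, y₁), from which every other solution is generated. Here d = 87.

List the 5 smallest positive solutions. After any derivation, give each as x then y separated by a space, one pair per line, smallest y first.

28 3
1567 168
87724 9405
4910977 526512
274926988 29475267

√87 = [9; 3,18, …], period ℓ=2 (even) → k=1
i=0: a=9 ⇒ p=9, q=1
i=1: a=3 ⇒ p=28, q=3
→ (28, 3).  Check: 28²=784, 87·3²=783, difference 1.
k=2:  x_2 = 28·28+87·3·3 = 1567,  y_2 = 28·3+3·28 = 168
k=3:  x_3 = 28·1567+87·3·168 = 87724,  y_3 = 28·168+3·1567 = 9405
k=4:  x_4 = 28·87724+87·3·9405 = 4910977,  y_4 = 28·9405+3·87724 = 526512
k=5:  x_5 = 28·4910977+87·3·526512 = 274926988,  y_5 = 28·526512+3·4910977 = 29475267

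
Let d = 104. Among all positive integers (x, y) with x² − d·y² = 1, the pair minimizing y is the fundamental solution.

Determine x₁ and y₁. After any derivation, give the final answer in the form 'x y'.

51 5

√104 → a₀=10, period (5,20); ℓ=2 even so k=1
k=0  a_k=10  p_k/q_k = 10/1
k=1  a_k=5  p_k/q_k = 51/5
(x₁, y₁) = (51, 5);  51² − 104·5² = 1 ✓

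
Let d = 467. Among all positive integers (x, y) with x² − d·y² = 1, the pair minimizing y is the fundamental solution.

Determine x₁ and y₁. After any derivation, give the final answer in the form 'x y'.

[21; 1,1,1,1,3,…,1,1,42] for √467; ℓ=14 ⇒ convergent index 13
step 0: (21, 1)  from 21·(1,0) + (0,1)
…
step 6: (1275, 59)  from 3·(389,18) + (108,5)
step 7: (27164, 1257)  from 21·(1275,59) + (389,18)
…
step 12: (991929, 45901)  from 1·(633697,29324) + (358232,16577)
step 13: (1625626, 75225)  from 1·(991929,45901) + (633697,29324)
(x₁, y₁) = (1625626, 75225);  1625626² − 467·75225² = 1 ✓

1625626 75225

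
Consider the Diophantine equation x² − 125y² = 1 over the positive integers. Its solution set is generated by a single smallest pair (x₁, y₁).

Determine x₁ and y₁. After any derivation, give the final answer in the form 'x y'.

930249 83204

d=125: √d = [11; 5,1,1,5,22] (ℓ=5, odd), read p_9/q_9
i=0: a=11 ⇒ p=11, q=1
…
i=8: a=1 ⇒ p=167761, q=15005
i=9: a=5 ⇒ p=930249, q=83204
fundamental: x₁=930249, y₁=83204  (since 865363202001 − 125·6922905616 = 1)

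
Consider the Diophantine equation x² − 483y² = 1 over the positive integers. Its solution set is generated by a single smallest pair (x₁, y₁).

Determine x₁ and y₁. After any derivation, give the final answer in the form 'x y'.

22 1

[21; 1,42] for √483; ℓ=2 ⇒ convergent index 1
i=0: a=21 ⇒ p=21, q=1
i=1: a=1 ⇒ p=22, q=1
→ (22, 1).  Check: 22²=484, 483·1²=483, difference 1.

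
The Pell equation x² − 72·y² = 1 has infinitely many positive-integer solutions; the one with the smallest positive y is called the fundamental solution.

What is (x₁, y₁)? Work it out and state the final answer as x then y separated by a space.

d=72: √d = [8; 2,16] (ℓ=2, even), read p_1/q_1
k=0  a_k=8  p_k/q_k = 8/1
k=1  a_k=2  p_k/q_k = 17/2
fundamental: x₁=17, y₁=2  (since 289 − 72·4 = 1)

17 2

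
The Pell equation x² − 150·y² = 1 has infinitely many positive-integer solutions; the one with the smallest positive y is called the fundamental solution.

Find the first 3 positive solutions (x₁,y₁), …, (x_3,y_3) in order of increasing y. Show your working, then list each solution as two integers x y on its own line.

[12; 4,24] for √150; ℓ=2 ⇒ convergent index 1
a_0=12:  p_0=12·1+0=12,  q_0=12·0+1=1
a_1=4:  p_1=4·12+1=49,  q_1=4·1+0=4
fundamental: x₁=49, y₁=4  (since 2401 − 150·16 = 1)
(x_2, y_2) = (49·49 + 150·4·4, 49·4 + 4·49) = (4801, 392)
(x_3, y_3) = (49·4801 + 150·4·392, 49·392 + 4·4801) = (470449, 38412)

49 4
4801 392
470449 38412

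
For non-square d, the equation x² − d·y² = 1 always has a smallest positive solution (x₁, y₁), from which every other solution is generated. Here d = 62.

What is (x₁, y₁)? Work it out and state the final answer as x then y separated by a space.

√62 = [7; 1,6,1,14, …], period ℓ=4 (even) → k=3
a_0=7:  p_0=7·1+0=7,  q_0=7·0+1=1
a_1=1:  p_1=1·7+1=8,  q_1=1·1+0=1
a_2=6:  p_2=6·8+7=55,  q_2=6·1+1=7
a_3=1:  p_3=1·55+8=63,  q_3=1·7+1=8
(x₁, y₁) = (63, 8);  63² − 62·8² = 1 ✓

63 8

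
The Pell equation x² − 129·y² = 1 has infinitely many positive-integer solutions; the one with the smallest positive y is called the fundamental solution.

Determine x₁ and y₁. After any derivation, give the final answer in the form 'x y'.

16855 1484

d=129: √d = [11; 2,1,3,1,6,1,3,1,2,22] (ℓ=10, even), read p_9/q_9
k=0  a_k=11  p_k/q_k = 11/1
k=1  a_k=2  p_k/q_k = 23/2
…
k=3  a_k=3  p_k/q_k = 125/11
…
k=6  a_k=1  p_k/q_k = 1238/109
…
k=8  a_k=1  p_k/q_k = 6031/531
k=9  a_k=2  p_k/q_k = 16855/1484
→ (16855, 1484).  Check: 16855²=284091025, 129·1484²=284091024, difference 1.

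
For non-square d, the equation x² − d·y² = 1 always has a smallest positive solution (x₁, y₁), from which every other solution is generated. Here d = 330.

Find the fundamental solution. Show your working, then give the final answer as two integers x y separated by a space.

109 6

[18; 6,36] for √330; ℓ=2 ⇒ convergent index 1
i=0: a=18 ⇒ p=18, q=1
i=1: a=6 ⇒ p=109, q=6
→ (109, 6).  Check: 109²=11881, 330·6²=11880, difference 1.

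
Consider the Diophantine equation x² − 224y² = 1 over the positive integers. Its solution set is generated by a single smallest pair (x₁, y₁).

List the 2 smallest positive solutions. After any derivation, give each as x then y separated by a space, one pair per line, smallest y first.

√224 = [14; 1,28, …], period ℓ=2 (even) → k=1
i=0: a=14 ⇒ p=14, q=1
i=1: a=1 ⇒ p=15, q=1
fundamental: x₁=15, y₁=1  (since 225 − 224·1 = 1)
n=2: (15,1)∘(15,1) = (15·15+224·1·1, 15·1+1·15) = (449,30)

15 1
449 30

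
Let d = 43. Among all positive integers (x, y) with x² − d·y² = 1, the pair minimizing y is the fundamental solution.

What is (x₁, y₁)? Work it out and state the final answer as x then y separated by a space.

3482 531

√43 → a₀=6, period (1,1,3,1,5,1,3,1,1,12); ℓ=10 even so k=9
k=0  a_k=6  p_k/q_k = 6/1
k=1  a_k=1  p_k/q_k = 7/1
k=2  a_k=1  p_k/q_k = 13/2
k=3  a_k=3  p_k/q_k = 46/7
k=4  a_k=1  p_k/q_k = 59/9
k=5  a_k=5  p_k/q_k = 341/52
…
k=7  a_k=3  p_k/q_k = 1541/235
k=8  a_k=1  p_k/q_k = 1941/296
k=9  a_k=1  p_k/q_k = 3482/531
→ (3482, 531).  Check: 3482²=12124324, 43·531²=12124323, difference 1.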